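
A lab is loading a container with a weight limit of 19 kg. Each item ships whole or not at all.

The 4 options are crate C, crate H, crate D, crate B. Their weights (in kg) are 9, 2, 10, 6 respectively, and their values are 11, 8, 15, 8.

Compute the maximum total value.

This is a 0-1 knapsack instance.
Take crate H, crate D, and crate B: weight 2 + 10 + 6 = 18 ≤ 19, value 8 + 15 + 8 = 31.
No other feasible combination does better.

31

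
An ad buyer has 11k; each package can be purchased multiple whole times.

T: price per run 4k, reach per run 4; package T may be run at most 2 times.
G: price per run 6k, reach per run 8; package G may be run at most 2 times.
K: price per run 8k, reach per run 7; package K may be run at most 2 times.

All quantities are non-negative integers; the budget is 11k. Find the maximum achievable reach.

12

This is a bounded integer knapsack.
G has the best ratio (8/6); taking only G gives at most 1×8 = 8 (stopped by the price limit).
Mixing does better — 1×T and 1×G: price 10 ≤ 11, reach 1·4 + 1·8 = 12.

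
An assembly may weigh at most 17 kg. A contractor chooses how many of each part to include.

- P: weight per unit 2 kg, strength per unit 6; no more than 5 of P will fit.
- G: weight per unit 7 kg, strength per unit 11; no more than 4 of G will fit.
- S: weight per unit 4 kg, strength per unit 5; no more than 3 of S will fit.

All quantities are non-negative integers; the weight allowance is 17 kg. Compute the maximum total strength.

4×P and 1×G: weight 15 ≤ 17, strength 4·6 + 1·11 = 35.
5×P and 1×G: weight 17 ≤ 17, strength 5·6 + 1·11 = 41.
Best is 41.

41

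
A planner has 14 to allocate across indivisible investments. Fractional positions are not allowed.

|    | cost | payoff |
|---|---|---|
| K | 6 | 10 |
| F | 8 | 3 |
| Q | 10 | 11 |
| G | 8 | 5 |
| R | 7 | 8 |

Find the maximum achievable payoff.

18

Treat it as a binary knapsack problem.
Allowing fractional choices, the relaxed optimum would be about 19.1, but investments are indivisible.
K + F: cost 6 + 8 = 14 ≤ 14, payoff 10 + 3 = 13.
K + G: cost 6 + 8 = 14 ≤ 14, payoff 10 + 5 = 15.
K + R: cost 6 + 7 = 13 ≤ 14, payoff 10 + 8 = 18.
Best is K and R with total payoff 18.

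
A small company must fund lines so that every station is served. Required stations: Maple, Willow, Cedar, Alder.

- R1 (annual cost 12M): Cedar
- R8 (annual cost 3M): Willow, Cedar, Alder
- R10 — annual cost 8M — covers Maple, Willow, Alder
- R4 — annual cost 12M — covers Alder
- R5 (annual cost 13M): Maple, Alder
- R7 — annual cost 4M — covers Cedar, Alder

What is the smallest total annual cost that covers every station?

Choose R8 and R10: together they cover Maple, Willow, Cedar, Alder — every station.
Total annual cost: 3 + 8 = 11.

11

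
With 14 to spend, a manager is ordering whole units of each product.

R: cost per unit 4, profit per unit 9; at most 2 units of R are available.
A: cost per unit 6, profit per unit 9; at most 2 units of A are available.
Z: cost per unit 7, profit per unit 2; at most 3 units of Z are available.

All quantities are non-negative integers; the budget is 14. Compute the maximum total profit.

2×R and 1×A: cost 14 ≤ 14, profit 2·9 + 1·9 = 27.
2×A: cost 12 ≤ 14, profit 2·9 = 18.
Best is 27.

27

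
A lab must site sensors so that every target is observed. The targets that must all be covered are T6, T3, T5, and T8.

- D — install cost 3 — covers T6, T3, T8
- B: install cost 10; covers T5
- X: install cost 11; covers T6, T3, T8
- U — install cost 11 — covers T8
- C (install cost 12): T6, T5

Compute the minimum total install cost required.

Choose D and B: together they cover T6, T3, T5, T8 — every target.
Total install cost: 3 + 10 = 13.
No cover costs less than 13.

13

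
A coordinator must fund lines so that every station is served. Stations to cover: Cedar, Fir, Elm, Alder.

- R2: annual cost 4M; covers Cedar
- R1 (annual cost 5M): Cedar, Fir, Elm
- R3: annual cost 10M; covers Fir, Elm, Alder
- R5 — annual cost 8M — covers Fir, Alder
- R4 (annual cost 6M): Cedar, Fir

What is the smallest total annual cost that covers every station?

13

Choose R1 and R5: together they cover Cedar, Fir, Elm, Alder — every station.
Total annual cost: 5 + 8 = 13.
No cover costs less than 13.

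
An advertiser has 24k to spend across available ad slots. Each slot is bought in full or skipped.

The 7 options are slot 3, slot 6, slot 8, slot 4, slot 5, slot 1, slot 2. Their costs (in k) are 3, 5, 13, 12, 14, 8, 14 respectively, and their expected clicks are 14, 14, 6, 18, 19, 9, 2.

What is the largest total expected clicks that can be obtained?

47

This is a 0-1 knapsack instance.
slot 3 + slot 6 + slot 5: cost 3 + 5 + 14 = 22 ≤ 24, expected clicks 14 + 14 + 19 = 47.
slot 3 + slot 6 + slot 4: cost 3 + 5 + 12 = 20 ≤ 24, expected clicks 14 + 14 + 18 = 46.
Best is slot 3, slot 6, and slot 5 with total expected clicks 47.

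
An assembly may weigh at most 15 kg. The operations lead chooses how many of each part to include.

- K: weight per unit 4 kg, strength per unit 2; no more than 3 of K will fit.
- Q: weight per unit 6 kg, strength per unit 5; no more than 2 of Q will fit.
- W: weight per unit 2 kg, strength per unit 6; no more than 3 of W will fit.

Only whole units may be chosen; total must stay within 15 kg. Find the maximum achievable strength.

23

This is a bounded integer knapsack.
2×K and 3×W: weight 14 ≤ 15, strength 2·2 + 3·6 = 22.
1×Q and 3×W: weight 12 ≤ 15, strength 1·5 + 3·6 = 23.
Best is 23.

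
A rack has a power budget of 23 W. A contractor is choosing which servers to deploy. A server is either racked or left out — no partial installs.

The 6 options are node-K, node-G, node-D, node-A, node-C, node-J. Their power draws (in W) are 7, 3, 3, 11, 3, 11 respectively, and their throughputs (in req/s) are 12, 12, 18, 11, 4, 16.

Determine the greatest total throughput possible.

Take node-G, node-D, node-C, and node-J: power draw 3 + 3 + 3 + 11 = 20 ≤ 23, throughput 12 + 18 + 4 + 16 = 50.
No other feasible combination does better.

50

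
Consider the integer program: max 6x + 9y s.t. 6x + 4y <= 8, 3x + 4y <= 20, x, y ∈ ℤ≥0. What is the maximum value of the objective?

(x,y)=(0,2): 6·0+4·2=8≤8, 3·0+4·2=8≤20, objective 18.
(x,y)=(0,1): 6·0+4·1=4≤8, 3·0+4·1=4≤20, objective 9.
The best lattice point is (0,2), giving 18.

18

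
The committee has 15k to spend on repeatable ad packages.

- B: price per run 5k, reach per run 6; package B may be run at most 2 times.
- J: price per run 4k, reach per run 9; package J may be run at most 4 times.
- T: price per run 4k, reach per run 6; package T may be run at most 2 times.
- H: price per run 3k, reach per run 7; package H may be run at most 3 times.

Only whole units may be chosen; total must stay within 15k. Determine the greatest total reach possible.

34

This is a bounded integer knapsack.
Take 3×J and 1×H: price 15 ≤ 15, reach 3·9 + 1·7 = 34.
No other integer combination yields more.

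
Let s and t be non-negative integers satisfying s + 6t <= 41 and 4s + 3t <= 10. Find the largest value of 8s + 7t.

(s,t)=(1,2): 1·1+6·2=13≤41, 4·1+3·2=10≤10, objective 22.
(s,t)=(0,3): 1·0+6·3=18≤41, 4·0+3·3=9≤10, objective 21.
(s,t)=(1,1): 1·1+6·1=7≤41, 4·1+3·1=7≤10, objective 15.
(s,t)=(0,2): 1·0+6·2=12≤41, 4·0+3·2=6≤10, objective 14.
No feasible integer point exceeds 22.

22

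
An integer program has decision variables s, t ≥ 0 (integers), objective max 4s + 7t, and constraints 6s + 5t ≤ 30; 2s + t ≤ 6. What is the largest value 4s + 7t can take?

(s,t)=(0,6): 6·0+5·6=30≤30, 2·0+1·6=6≤6, objective 42.
(s,t)=(0,5): 6·0+5·5=25≤30, 2·0+1·5=5≤6, objective 35.
The best lattice point is (0,6), giving 42.

42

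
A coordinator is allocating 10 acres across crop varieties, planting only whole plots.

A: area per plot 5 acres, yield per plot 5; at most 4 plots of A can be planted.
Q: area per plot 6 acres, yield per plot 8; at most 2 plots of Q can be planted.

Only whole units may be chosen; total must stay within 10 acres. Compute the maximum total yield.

10

This is a bounded integer knapsack.
1×Q: area 6 ≤ 10, yield 1·8 = 8.
2×A: area 10 ≤ 10, yield 2·5 = 10.
Best is 10.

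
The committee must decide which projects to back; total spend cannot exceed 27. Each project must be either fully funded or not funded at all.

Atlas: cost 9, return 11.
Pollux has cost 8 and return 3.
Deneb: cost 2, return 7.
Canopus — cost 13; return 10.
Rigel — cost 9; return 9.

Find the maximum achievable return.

28

Take Atlas, Deneb, and Canopus: cost 9 + 2 + 13 = 24 ≤ 27, return 11 + 7 + 10 = 28.
No other feasible combination does better.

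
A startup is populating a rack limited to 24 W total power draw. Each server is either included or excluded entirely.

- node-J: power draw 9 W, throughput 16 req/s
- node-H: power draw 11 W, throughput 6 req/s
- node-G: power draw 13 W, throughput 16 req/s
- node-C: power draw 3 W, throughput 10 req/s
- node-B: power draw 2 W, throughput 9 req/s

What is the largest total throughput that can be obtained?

41

Allowing fractional choices, the relaxed optimum would be about 47.3, but servers are indivisible.
node-J + node-G + node-B: power draw 9 + 13 + 2 = 24 ≤ 24, throughput 16 + 16 + 9 = 41.
node-J + node-C + node-B: power draw 9 + 3 + 2 = 14 ≤ 24, throughput 16 + 10 + 9 = 35.
Best is node-J, node-G, and node-B with total throughput 41.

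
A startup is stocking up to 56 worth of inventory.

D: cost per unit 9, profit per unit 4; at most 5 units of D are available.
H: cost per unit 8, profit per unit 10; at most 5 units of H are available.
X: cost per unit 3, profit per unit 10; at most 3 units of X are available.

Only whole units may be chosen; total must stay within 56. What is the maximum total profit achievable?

This is a bounded integer knapsack.
5×H and 3×X: cost 49 ≤ 56, profit 5·10 + 3·10 = 80.
1×D, 4×H, and 3×X: cost 50 ≤ 56, profit 1·4 + 4·10 + 3·10 = 74.
Best is 80.

80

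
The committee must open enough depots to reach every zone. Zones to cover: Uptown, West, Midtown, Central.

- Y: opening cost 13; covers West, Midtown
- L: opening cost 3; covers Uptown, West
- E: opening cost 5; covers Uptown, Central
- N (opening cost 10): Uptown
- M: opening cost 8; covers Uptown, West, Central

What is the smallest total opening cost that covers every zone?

Choose Y and E: together they cover Uptown, West, Midtown, Central — every zone.
Total opening cost: 13 + 5 = 18.

18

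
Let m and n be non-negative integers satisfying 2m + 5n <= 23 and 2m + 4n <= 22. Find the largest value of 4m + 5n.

44

(m,n)=(11,0): 2·11+5·0=22≤23, 2·11+4·0=22≤22, objective 44.
(m,n)=(10,0): 2·10+5·0=20≤23, 2·10+4·0=20≤22, objective 40.
Maximum is 44 at (m,n)=(11,0).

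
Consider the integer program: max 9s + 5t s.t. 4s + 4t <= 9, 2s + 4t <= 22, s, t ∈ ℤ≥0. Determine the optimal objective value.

The continuous relaxation peaks at (2.25, 0) with value 20.25; rounding to a feasible lattice point costs some objective.
(s,t)=(2,0): 4·2+4·0=8≤9, 2·2+4·0=4≤22, objective 18.
(s,t)=(1,1): 4·1+4·1=8≤9, 2·1+4·1=6≤22, objective 14.
(s,t)=(1,0): 4·1+4·0=4≤9, 2·1+4·0=2≤22, objective 9.
No feasible integer point exceeds 18.

18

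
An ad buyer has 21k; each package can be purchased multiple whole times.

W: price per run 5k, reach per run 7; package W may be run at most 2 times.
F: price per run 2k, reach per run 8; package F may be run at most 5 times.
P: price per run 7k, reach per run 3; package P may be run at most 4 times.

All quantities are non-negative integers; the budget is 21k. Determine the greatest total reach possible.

54

This is a bounded integer knapsack.
1×W and 5×F: price 15 ≤ 21, reach 1·7 + 5·8 = 47.
2×W and 5×F: price 20 ≤ 21, reach 2·7 + 5·8 = 54.
Best is 54.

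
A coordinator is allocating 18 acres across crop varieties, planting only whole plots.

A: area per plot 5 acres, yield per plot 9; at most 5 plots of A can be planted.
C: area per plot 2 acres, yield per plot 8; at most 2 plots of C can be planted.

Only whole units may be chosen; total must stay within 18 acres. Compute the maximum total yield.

3×A and 1×C: area 17 ≤ 18, yield 3·9 + 1·8 = 35.
2×A and 2×C: area 14 ≤ 18, yield 2·9 + 2·8 = 34.
Best is 35.

35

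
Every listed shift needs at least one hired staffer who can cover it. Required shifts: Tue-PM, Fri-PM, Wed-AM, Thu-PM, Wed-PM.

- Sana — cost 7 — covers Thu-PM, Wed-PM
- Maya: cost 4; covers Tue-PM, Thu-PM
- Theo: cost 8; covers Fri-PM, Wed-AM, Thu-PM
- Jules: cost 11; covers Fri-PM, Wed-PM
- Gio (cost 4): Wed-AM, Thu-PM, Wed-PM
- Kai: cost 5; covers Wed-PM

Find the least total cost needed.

Choose Maya, Theo, and Gio: together they cover Tue-PM, Fri-PM, Wed-AM, Thu-PM, Wed-PM — every shift.
Total cost: 4 + 8 + 4 = 16.

16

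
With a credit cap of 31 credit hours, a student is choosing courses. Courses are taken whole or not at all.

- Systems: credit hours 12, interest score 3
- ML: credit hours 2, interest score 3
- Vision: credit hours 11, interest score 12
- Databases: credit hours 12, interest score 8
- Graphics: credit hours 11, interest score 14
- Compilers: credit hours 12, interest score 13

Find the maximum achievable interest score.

30

Allowing fractional choices, the relaxed optimum would be about 36.6, but courses are indivisible.
ML + Vision + Graphics: credit hours 2 + 11 + 11 = 24 ≤ 31, interest score 3 + 12 + 14 = 29.
ML + Vision + Compilers: credit hours 2 + 11 + 12 = 25 ≤ 31, interest score 3 + 12 + 13 = 28.
ML + Graphics + Compilers: credit hours 2 + 11 + 12 = 25 ≤ 31, interest score 3 + 14 + 13 = 30.
Best is ML, Graphics, and Compilers with total interest score 30.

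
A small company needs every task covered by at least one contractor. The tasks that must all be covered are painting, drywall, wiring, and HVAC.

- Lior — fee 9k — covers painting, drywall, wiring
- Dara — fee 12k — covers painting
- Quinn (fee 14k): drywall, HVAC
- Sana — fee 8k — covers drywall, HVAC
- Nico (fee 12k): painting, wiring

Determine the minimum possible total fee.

17

Choose Lior and Sana: together they cover painting, drywall, wiring, HVAC — every task.
Total fee: 9 + 8 = 17.
No cover costs less than 17.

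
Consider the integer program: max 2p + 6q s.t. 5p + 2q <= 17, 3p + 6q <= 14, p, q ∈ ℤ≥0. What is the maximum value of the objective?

12

Relaxing integrality, the LP optimum is 14.00 at (p,q) = (0, 2.33), which is not an integer point.
(p,q)=(0,2): 5·0+2·2=4≤17, 3·0+6·2=12≤14, objective 12.
(p,q)=(1,1): 5·1+2·1=7≤17, 3·1+6·1=9≤14, objective 8.
The best lattice point is (0,2), giving 12.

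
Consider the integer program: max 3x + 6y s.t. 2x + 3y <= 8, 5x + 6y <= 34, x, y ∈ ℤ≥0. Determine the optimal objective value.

15

The continuous relaxation peaks at (0, 2.67) with value 16.00; rounding to a feasible lattice point costs some objective.
(x,y)=(1,2) is feasible, giving 15.
(x,y)=(2,1) is feasible, giving 12.
(x,y)=(0,2) is feasible, giving 12.
Maximum is 15 at (x,y)=(1,2).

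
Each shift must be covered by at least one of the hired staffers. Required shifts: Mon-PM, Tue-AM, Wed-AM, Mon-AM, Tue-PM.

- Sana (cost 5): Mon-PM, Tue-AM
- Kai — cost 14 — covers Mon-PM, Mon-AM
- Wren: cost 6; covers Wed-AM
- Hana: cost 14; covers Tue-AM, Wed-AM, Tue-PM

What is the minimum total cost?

This is a weighted set-cover instance.
The greedy cost-per-new-shift heuristic would pick Sana, Wren, Kai, and Hana for 39, but a cheaper cover exists.
Choose Kai and Hana: together they cover Mon-PM, Tue-AM, Wed-AM, Mon-AM, Tue-PM — every shift.
Total cost: 14 + 14 = 28.
No cover costs less than 28.

28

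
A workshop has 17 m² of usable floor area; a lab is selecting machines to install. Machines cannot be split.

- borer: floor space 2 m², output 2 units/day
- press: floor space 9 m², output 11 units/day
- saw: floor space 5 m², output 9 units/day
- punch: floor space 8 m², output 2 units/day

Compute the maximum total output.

Allowing fractional choices, the relaxed optimum would be about 22.2, but machines are indivisible.
borer + press: floor space 2 + 9 = 11 ≤ 17, output 2 + 11 = 13.
borer + press + saw: floor space 2 + 9 + 5 = 16 ≤ 17, output 2 + 11 + 9 = 22.
press + saw: floor space 9 + 5 = 14 ≤ 17, output 11 + 9 = 20.
Best is borer, press, and saw with total output 22.

22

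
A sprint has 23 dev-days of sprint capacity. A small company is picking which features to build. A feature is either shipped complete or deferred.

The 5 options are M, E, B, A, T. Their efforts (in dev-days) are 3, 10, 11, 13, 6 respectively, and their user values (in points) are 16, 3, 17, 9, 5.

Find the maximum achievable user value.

38

This is a 0-1 knapsack instance.
Allowing fractional choices, the relaxed optimum would be about 40.1, but features are indivisible.
M + A + T: effort 3 + 13 + 6 = 22 ≤ 23, user value 16 + 9 + 5 = 30.
M + B + T: effort 3 + 11 + 6 = 20 ≤ 23, user value 16 + 17 + 5 = 38.
M + B: effort 3 + 11 = 14 ≤ 23, user value 16 + 17 = 33.
Best is M, B, and T with total user value 38.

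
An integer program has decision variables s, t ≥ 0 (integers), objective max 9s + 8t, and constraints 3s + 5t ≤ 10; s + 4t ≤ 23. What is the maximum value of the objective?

27

The continuous relaxation peaks at (3.33, 0) with value 30.00; rounding to a feasible lattice point costs some objective.
(s,t)=(3,0): 3·3+5·0=9≤10, 1·3+4·0=3≤23, objective 27.
(s,t)=(2,0): 3·2+5·0=6≤10, 1·2+4·0=2≤23, objective 18.
No feasible integer point exceeds 27.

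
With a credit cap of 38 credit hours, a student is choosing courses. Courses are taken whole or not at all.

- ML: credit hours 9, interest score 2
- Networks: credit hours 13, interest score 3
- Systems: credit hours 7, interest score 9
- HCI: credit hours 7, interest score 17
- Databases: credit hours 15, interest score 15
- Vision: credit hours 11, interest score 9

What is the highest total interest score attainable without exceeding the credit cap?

This is a 0-1 knapsack instance.
Systems + HCI + Databases: credit hours 7 + 7 + 15 = 29 ≤ 38, interest score 9 + 17 + 15 = 41.
HCI + Databases + Vision: credit hours 7 + 15 + 11 = 33 ≤ 38, interest score 17 + 15 + 9 = 41.
ML + Systems + HCI + Databases: credit hours 9 + 7 + 7 + 15 = 38 ≤ 38, interest score 2 + 9 + 17 + 15 = 43.
Best is ML, Systems, HCI, and Databases with total interest score 43.

43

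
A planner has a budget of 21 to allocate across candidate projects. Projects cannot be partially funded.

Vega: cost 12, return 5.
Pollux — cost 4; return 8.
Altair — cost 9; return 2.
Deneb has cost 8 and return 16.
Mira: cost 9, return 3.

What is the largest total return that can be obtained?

27

Treat it as a binary knapsack problem.
Allowing fractional choices, the relaxed optimum would be about 27.8, but projects are indivisible.
Pollux + Altair + Deneb: cost 4 + 9 + 8 = 21 ≤ 21, return 8 + 2 + 16 = 26.
Pollux + Deneb + Mira: cost 4 + 8 + 9 = 21 ≤ 21, return 8 + 16 + 3 = 27.
Best is Pollux, Deneb, and Mira with total return 27.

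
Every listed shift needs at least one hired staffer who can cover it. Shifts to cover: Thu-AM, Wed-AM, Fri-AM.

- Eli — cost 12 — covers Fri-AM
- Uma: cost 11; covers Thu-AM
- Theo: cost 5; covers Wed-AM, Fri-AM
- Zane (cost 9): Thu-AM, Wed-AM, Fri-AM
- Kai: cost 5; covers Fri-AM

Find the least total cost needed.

The greedy cost-per-new-shift heuristic would pick Theo and Zane for 14, but a cheaper cover exists.
Zane alone covers Thu-AM, Wed-AM, Fri-AM — every shift.
Total cost: 9.
No cover costs less than 9.

9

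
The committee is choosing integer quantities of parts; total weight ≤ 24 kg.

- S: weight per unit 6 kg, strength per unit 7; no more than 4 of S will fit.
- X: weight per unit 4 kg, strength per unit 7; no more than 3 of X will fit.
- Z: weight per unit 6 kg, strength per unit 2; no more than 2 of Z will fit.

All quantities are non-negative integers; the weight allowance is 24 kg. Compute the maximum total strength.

2×S and 3×X: weight 24 ≤ 24, strength 2·7 + 3·7 = 35.
1×S, 3×X, and 1×Z: weight 24 ≤ 24, strength 1·7 + 3·7 + 1·2 = 30.
Best is 35.

35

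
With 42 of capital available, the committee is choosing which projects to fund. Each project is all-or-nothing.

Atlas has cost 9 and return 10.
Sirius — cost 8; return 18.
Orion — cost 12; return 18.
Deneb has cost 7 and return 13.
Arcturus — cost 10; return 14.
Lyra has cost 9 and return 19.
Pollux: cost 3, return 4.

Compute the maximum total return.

Sirius + Orion + Deneb + Lyra + Pollux: cost 8 + 12 + 7 + 9 + 3 = 39 ≤ 42, return 18 + 18 + 13 + 19 + 4 = 72.
Sirius + Orion + Arcturus + Lyra: cost 8 + 12 + 10 + 9 = 39 ≤ 42, return 18 + 18 + 14 + 19 = 69.
Sirius + Orion + Arcturus + Lyra + Pollux: cost 8 + 12 + 10 + 9 + 3 = 42 ≤ 42, return 18 + 18 + 14 + 19 + 4 = 73.
Best is Sirius, Orion, Arcturus, Lyra, and Pollux with total return 73.

73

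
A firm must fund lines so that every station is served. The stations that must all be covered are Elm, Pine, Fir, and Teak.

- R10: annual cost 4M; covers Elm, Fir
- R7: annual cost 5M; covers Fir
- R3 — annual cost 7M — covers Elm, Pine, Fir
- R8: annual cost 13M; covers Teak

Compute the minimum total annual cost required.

20

This is an integer covering problem.
The greedy cost-per-new-station heuristic would pick R10, R3, and R8 for 24, but a cheaper cover exists.
Choose R3 and R8: together they cover Elm, Pine, Fir, Teak — every station.
Total annual cost: 7 + 13 = 20.
No cover costs less than 20.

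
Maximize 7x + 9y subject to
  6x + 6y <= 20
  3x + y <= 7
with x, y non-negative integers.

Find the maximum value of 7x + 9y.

(x,y)=(0,3): 6·0+6·3=18≤20, 3·0+1·3=3≤7, objective 27.
(x,y)=(1,2): 6·1+6·2=18≤20, 3·1+1·2=5≤7, objective 25.
(x,y)=(0,2): 6·0+6·2=12≤20, 3·0+1·2=2≤7, objective 18.
No feasible integer point exceeds 27.

27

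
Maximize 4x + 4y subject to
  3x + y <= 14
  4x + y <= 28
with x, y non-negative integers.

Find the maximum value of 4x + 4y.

(x,y)=(0,14): 3·0+1·14=14≤14, 4·0+1·14=14≤28, objective 56.
(x,y)=(0,13): 3·0+1·13=13≤14, 4·0+1·13=13≤28, objective 52.
The best lattice point is (0,14), giving 56.

56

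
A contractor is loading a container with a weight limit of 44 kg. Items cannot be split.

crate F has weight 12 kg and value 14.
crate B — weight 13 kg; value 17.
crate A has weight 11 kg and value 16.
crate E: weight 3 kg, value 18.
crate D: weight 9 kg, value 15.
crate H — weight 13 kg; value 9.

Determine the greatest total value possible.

Treat it as a binary knapsack problem.
Allowing fractional choices, the relaxed optimum would be about 75.3, but items are indivisible.
crate F + crate B + crate E + crate D: weight 12 + 13 + 3 + 9 = 37 ≤ 44, value 14 + 17 + 18 + 15 = 64.
crate F + crate B + crate A + crate E: weight 12 + 13 + 11 + 3 = 39 ≤ 44, value 14 + 17 + 16 + 18 = 65.
crate B + crate A + crate E + crate D: weight 13 + 11 + 3 + 9 = 36 ≤ 44, value 17 + 16 + 18 + 15 = 66.
Best is crate B, crate A, crate E, and crate D with total value 66.

66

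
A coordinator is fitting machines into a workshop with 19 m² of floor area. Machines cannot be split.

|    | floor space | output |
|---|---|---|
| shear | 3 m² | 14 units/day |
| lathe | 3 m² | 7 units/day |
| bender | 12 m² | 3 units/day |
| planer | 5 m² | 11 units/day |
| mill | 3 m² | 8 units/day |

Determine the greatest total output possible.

40

shear + lathe + planer: floor space 3 + 3 + 5 = 11 ≤ 19, output 14 + 7 + 11 = 32.
shear + planer + mill: floor space 3 + 5 + 3 = 11 ≤ 19, output 14 + 11 + 8 = 33.
shear + lathe + planer + mill: floor space 3 + 3 + 5 + 3 = 14 ≤ 19, output 14 + 7 + 11 + 8 = 40.
Best is shear, lathe, planer, and mill with total output 40.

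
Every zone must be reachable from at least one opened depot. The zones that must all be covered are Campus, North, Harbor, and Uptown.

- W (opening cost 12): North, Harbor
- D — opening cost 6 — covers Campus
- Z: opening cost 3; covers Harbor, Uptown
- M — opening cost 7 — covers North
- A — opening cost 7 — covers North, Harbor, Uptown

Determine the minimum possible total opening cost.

The greedy cost-per-new-zone heuristic would pick Z, D, and M for 16, but a cheaper cover exists.
Choose D and A: together they cover Campus, North, Harbor, Uptown — every zone.
Total opening cost: 6 + 7 = 13.
No cover costs less than 13.

13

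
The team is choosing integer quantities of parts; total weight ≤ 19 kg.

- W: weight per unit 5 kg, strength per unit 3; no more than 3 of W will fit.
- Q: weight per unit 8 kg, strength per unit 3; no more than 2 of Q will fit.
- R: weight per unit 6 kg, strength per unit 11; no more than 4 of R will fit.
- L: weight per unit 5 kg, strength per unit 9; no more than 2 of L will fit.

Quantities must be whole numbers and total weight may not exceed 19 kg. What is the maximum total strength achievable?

33

Take 3×R: weight 18 ≤ 19, strength 3·11 = 33.
No other integer combination yields more.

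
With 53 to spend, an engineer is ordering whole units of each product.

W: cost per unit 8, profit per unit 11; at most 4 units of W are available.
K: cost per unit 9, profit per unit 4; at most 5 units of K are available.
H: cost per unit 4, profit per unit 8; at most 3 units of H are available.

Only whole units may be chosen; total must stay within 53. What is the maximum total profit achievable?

4×W, 1×K, and 3×H: cost 53 ≤ 53, profit 4·11 + 1·4 + 3·8 = 72.
4×W and 3×H: cost 44 ≤ 53, profit 4·11 + 3·8 = 68.
Best is 72.

72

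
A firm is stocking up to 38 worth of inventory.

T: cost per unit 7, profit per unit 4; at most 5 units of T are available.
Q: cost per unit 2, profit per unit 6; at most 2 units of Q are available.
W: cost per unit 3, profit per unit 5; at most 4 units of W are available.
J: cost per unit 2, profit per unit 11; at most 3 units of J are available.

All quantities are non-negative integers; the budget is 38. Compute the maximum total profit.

J has the best ratio (11/2); taking only J gives at most 3×11 = 33 (stopped by the supply cap of 3).
Mixing does better — 2×T, 2×Q, 4×W, and 3×J: cost 36 ≤ 38, profit 2·4 + 2·6 + 4·5 + 3·11 = 73.

73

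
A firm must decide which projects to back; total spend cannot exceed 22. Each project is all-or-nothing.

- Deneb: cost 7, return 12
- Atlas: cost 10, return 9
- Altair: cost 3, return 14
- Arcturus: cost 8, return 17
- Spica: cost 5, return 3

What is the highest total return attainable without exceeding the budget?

43

This is an integer program with binary decision variables.
Take Deneb, Altair, and Arcturus: cost 7 + 3 + 8 = 18 ≤ 22, return 12 + 14 + 17 = 43.
No other feasible combination does better.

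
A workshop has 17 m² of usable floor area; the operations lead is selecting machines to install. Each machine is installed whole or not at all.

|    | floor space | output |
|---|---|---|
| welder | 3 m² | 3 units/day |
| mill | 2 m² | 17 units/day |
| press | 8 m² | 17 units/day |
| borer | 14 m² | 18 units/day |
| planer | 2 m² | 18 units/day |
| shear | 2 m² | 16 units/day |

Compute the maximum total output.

This is an integer program with binary decision variables.
Take welder, mill, press, planer, and shear: floor space 3 + 2 + 8 + 2 + 2 = 17 ≤ 17, output 3 + 17 + 17 + 18 + 16 = 71.
No other feasible combination does better.

71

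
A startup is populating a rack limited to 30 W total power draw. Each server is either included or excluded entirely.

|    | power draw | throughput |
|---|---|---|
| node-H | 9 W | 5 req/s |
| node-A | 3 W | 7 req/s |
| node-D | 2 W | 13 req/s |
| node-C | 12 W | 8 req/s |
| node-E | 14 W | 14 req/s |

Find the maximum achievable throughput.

39

node-H + node-A + node-D + node-E: power draw 9 + 3 + 2 + 14 = 28 ≤ 30, throughput 5 + 7 + 13 + 14 = 39.
node-A + node-D + node-E: power draw 3 + 2 + 14 = 19 ≤ 30, throughput 7 + 13 + 14 = 34.
node-D + node-C + node-E: power draw 2 + 12 + 14 = 28 ≤ 30, throughput 13 + 8 + 14 = 35.
Best is node-H, node-A, node-D, and node-E with total throughput 39.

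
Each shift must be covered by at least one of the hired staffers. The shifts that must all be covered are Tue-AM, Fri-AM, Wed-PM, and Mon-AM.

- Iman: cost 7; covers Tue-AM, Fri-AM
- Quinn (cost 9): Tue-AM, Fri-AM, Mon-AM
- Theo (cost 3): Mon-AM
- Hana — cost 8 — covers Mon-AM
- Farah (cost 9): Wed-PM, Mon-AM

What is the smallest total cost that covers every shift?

The greedy cost-per-new-shift heuristic would pick Quinn and Farah for 18, but a cheaper cover exists.
Choose Iman and Farah: together they cover Tue-AM, Fri-AM, Wed-PM, Mon-AM — every shift.
Total cost: 7 + 9 = 16.
No cover costs less than 16.

16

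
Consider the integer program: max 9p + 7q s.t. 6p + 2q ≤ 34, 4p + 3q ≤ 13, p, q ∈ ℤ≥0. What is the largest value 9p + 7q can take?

Relaxing integrality, the LP optimum is 30.33 at (p,q) = (0, 4.33), which is not an integer point.
(p,q)=(1,3): 6·1+2·3=12≤34, 4·1+3·3=13≤13, objective 30.
(p,q)=(0,4): 6·0+2·4=8≤34, 4·0+3·4=12≤13, objective 28.
No feasible integer point exceeds 30.

30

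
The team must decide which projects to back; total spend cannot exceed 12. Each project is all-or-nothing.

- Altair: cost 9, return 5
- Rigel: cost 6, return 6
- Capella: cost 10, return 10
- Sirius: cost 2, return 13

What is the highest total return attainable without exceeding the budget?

23

This is an integer program with binary decision variables.
Take Capella and Sirius: cost 10 + 2 = 12 ≤ 12, return 10 + 13 = 23.
No other feasible combination does better.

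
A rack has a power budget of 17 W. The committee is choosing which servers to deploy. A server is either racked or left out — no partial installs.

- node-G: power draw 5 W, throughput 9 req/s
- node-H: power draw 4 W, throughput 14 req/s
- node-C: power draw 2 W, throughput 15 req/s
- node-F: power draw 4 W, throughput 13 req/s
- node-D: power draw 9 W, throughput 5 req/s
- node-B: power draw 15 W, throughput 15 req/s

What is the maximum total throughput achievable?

Treat it as a binary knapsack problem.
Allowing fractional choices, the relaxed optimum would be about 53.0, but servers are indivisible.
node-H + node-C + node-F: power draw 4 + 2 + 4 = 10 ≤ 17, throughput 14 + 15 + 13 = 42.
node-G + node-H + node-C: power draw 5 + 4 + 2 = 11 ≤ 17, throughput 9 + 14 + 15 = 38.
node-G + node-H + node-C + node-F: power draw 5 + 4 + 2 + 4 = 15 ≤ 17, throughput 9 + 14 + 15 + 13 = 51.
Best is node-G, node-H, node-C, and node-F with total throughput 51.

51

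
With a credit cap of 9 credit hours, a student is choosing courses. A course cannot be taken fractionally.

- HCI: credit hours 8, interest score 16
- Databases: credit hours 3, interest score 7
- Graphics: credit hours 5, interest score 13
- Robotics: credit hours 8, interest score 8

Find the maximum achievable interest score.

Allowing fractional choices, the relaxed optimum would be about 22.0, but courses are indivisible.
Databases + Graphics: credit hours 3 + 5 = 8 ≤ 9, interest score 7 + 13 = 20.
HCI: credit hours 8 ≤ 9, interest score 16.
Best is Databases and Graphics with total interest score 20.

20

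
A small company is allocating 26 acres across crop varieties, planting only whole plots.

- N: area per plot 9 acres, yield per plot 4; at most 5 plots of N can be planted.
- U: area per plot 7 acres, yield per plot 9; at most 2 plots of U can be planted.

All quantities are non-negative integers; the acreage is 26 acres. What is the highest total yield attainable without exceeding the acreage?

22

U has the best ratio (9/7); taking only U gives at most 2×9 = 18 (stopped by the supply cap of 2).
Mixing does better — 1×N and 2×U: area 23 ≤ 26, yield 1·4 + 2·9 = 22.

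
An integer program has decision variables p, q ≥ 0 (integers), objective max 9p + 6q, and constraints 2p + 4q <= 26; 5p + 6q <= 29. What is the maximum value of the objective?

The continuous relaxation peaks at (5.8, 0) with value 52.20; rounding to a feasible lattice point costs some objective.
(p,q)=(5,0): 2·5+4·0=10≤26, 5·5+6·0=25≤29, objective 45.
(p,q)=(4,1): 2·4+4·1=12≤26, 5·4+6·1=26≤29, objective 42.
No feasible integer point exceeds 45.

45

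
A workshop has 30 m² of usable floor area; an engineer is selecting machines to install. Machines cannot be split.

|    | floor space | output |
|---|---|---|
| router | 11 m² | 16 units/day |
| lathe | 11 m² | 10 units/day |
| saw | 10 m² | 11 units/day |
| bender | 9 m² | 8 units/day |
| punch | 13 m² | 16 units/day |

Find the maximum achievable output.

35

This is a 0-1 knapsack instance.
Take router, saw, and bender: floor space 11 + 10 + 9 = 30 ≤ 30, output 16 + 11 + 8 = 35.
No other feasible combination does better.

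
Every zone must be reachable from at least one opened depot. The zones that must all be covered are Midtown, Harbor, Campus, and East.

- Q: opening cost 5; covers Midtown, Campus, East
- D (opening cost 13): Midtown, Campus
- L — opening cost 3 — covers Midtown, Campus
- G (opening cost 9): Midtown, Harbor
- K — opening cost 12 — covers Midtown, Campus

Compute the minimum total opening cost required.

The greedy cost-per-new-zone heuristic would pick L, Q, and G for 17, but a cheaper cover exists.
Choose Q and G: together they cover Midtown, Harbor, Campus, East — every zone.
Total opening cost: 5 + 9 = 14.
No cover costs less than 14.

14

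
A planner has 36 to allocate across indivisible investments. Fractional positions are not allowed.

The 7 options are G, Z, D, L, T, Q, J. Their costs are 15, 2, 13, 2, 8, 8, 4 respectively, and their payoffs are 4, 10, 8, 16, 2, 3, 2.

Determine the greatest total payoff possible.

This is a 0-1 knapsack instance.
Allowing fractional choices, the relaxed optimum would be about 40.9, but investments are indivisible.
Z + D + L + Q + J: cost 2 + 13 + 2 + 8 + 4 = 29 ≤ 36, payoff 10 + 8 + 16 + 3 + 2 = 39.
G + Z + D + L + J: cost 15 + 2 + 13 + 2 + 4 = 36 ≤ 36, payoff 4 + 10 + 8 + 16 + 2 = 40.
Z + D + L + T + Q: cost 2 + 13 + 2 + 8 + 8 = 33 ≤ 36, payoff 10 + 8 + 16 + 2 + 3 = 39.
Best is G, Z, D, L, and J with total payoff 40.

40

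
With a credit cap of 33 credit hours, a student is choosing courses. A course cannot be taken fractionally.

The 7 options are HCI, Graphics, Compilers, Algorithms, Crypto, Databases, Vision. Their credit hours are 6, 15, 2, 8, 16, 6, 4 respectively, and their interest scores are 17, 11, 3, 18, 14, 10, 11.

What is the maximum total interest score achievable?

59

Allowing fractional choices, the relaxed optimum would be about 65.1, but courses are indivisible.
HCI + Graphics + Algorithms + Vision: credit hours 6 + 15 + 8 + 4 = 33 ≤ 33, interest score 17 + 11 + 18 + 11 = 57.
HCI + Compilers + Algorithms + Databases + Vision: credit hours 6 + 2 + 8 + 6 + 4 = 26 ≤ 33, interest score 17 + 3 + 18 + 10 + 11 = 59.
HCI + Algorithms + Databases + Vision: credit hours 6 + 8 + 6 + 4 = 24 ≤ 33, interest score 17 + 18 + 10 + 11 = 56.
Best is HCI, Compilers, Algorithms, Databases, and Vision with total interest score 59.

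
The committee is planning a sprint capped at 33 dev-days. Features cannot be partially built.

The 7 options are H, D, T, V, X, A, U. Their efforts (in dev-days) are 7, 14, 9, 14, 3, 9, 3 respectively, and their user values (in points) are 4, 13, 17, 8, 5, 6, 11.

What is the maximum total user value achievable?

Allowing fractional choices, the relaxed optimum would be about 48.7, but features are indivisible.
H + D + T + U: effort 7 + 14 + 9 + 3 = 33 ≤ 33, user value 4 + 13 + 17 + 11 = 45.
H + T + X + A + U: effort 7 + 9 + 3 + 9 + 3 = 31 ≤ 33, user value 4 + 17 + 5 + 6 + 11 = 43.
D + T + X + U: effort 14 + 9 + 3 + 3 = 29 ≤ 33, user value 13 + 17 + 5 + 11 = 46.
Best is D, T, X, and U with total user value 46.

46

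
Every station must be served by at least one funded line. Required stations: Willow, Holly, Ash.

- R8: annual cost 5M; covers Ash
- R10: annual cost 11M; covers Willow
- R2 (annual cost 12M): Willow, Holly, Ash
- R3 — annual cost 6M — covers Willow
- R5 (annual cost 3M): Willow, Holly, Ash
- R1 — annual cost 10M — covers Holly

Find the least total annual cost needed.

3

This is an integer covering problem.
R5 alone covers Willow, Holly, Ash — every station.
Total annual cost: 3.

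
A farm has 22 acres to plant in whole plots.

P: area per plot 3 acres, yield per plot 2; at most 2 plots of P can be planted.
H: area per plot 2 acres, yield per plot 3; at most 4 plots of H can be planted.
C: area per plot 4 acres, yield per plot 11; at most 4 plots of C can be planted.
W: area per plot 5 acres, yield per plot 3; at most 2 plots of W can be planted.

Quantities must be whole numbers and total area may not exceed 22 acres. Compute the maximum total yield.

C has the best ratio (11/4); taking only C gives at most 4×11 = 44 (stopped by the supply cap of 4).
Mixing does better — 3×H and 4×C: area 22 ≤ 22, yield 3·3 + 4·11 = 53.

53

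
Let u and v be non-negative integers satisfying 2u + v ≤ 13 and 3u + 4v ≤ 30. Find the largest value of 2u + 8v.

(u,v)=(0,7): 2·0+1·7=7≤13, 3·0+4·7=28≤30, objective 56.
(u,v)=(1,6): 2·1+1·6=8≤13, 3·1+4·6=27≤30, objective 50.
No feasible integer point exceeds 56.

56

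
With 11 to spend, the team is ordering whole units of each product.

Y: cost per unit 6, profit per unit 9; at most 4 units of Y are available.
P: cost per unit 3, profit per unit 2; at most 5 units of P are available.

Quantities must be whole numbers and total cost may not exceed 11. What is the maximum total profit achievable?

Take 1×Y and 1×P: cost 9 ≤ 11, profit 1·9 + 1·2 = 11.
No other integer combination yields more.

11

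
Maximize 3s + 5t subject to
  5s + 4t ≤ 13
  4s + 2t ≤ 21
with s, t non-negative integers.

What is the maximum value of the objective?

15

The continuous relaxation peaks at (0, 3.25) with value 16.25; rounding to a feasible lattice point costs some objective.
(s,t)=(0,3) is feasible, giving 15.
(s,t)=(1,2) is feasible, giving 13.
(s,t)=(0,2) is feasible, giving 10.
Maximum is 15 at (s,t)=(0,3).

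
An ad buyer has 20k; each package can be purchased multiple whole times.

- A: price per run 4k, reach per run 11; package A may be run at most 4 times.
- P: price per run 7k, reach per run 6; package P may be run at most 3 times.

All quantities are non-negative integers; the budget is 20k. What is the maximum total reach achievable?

This is a bounded integer knapsack.
3×A and 1×P: price 19 ≤ 20, reach 3·11 + 1·6 = 39.
4×A: price 16 ≤ 20, reach 4·11 = 44.
Best is 44.

44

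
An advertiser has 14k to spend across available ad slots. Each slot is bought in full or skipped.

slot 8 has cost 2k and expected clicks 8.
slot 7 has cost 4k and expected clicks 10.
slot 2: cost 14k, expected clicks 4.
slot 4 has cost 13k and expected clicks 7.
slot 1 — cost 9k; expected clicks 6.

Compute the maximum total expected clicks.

18

This is a 0-1 knapsack instance.
Allowing fractional choices, the relaxed optimum would be about 23.3, but ad slots are indivisible.
slot 7 + slot 1: cost 4 + 9 = 13 ≤ 14, expected clicks 10 + 6 = 16.
slot 8 + slot 1: cost 2 + 9 = 11 ≤ 14, expected clicks 8 + 6 = 14.
slot 8 + slot 7: cost 2 + 4 = 6 ≤ 14, expected clicks 8 + 10 = 18.
Best is slot 8 and slot 7 with total expected clicks 18.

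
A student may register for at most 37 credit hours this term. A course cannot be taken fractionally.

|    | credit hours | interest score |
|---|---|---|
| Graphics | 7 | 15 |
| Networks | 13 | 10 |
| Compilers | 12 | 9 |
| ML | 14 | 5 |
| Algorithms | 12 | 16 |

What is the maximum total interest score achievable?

41

This is a 0-1 knapsack instance.
Allowing fractional choices, the relaxed optimum would be about 44.8, but courses are indivisible.
Graphics + Networks + Algorithms: credit hours 7 + 13 + 12 = 32 ≤ 37, interest score 15 + 10 + 16 = 41.
Graphics + ML + Algorithms: credit hours 7 + 14 + 12 = 33 ≤ 37, interest score 15 + 5 + 16 = 36.
Graphics + Compilers + Algorithms: credit hours 7 + 12 + 12 = 31 ≤ 37, interest score 15 + 9 + 16 = 40.
Best is Graphics, Networks, and Algorithms with total interest score 41.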